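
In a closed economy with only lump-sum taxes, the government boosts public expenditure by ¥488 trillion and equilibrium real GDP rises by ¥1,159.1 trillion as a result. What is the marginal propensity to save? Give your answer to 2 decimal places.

Implied spending multiplier k = ΔY/ΔG = 1,159.1/488 ≈ 2.3752.
Since k = 1/(1 − MPC), MPC = 1 − 1/k = 1 − ΔG/ΔY = 1 − 488/1,159.1 ≈ 0.58.
MPS = 1 − MPC = 0.42.

0.42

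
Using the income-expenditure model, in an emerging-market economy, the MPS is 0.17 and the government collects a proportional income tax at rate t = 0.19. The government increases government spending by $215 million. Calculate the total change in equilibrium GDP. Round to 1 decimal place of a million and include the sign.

MPC = 1 − MPS = 1 − 0.17 = 0.83.
Government-spending multiplier = 1/(1 − c(1−t)) = 1/(1 − 0.83×0.81) = 1/0.3277 ≈ 3.052.
ΔY = k × ΔG = (+$215 million) / 0.3277 ≈ +$656.1 million.

+$656.1 million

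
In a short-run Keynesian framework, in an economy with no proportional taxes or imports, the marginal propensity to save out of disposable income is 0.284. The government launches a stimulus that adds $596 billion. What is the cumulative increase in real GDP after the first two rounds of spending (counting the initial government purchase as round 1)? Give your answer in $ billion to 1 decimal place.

MPC = 1 − MPS = 1 − 0.284 = 0.716.
Round 1 adds ΔG = $596 billion; each later round is MPC = 0.716 times the previous.
After 2 rounds: 596 + 426.736 = ΔG·(1 − c^2)/(1 − c) = 596 × (1 − 0.512656)/0.284 ≈ $1,022.7 billion.

$1,022.7 billion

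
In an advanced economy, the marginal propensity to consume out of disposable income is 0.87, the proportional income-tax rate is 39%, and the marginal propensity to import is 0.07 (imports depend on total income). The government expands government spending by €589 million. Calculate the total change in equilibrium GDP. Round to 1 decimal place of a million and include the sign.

Government-spending multiplier = 1/(1 − c(1−t) + m) = 1/(1 − 0.87×0.61 + 0.07) = 1/0.5393 ≈ 1.854.
ΔY = k × ΔG = (+€589 million) / 0.5393 ≈ +€1,092.2 million.

+€1,092.2 million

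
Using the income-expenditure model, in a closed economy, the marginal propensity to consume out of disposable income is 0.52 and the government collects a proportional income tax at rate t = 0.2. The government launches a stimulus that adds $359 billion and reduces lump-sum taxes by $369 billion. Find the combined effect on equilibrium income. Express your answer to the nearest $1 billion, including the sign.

Expenditure multiplier = 1/(1 − c(1−t)) = 1/(1 − 0.52×0.8) = 1/0.584 ≈ 1.712.
ΔG contributes k·ΔG = (+$359 billion) / 0.584 ≈ +$614.7 billion.
ΔT of −$369 billion changes first-round spending by −c·ΔT = +$191.88 billion, contributing k·(−c·ΔT) = (+$191.88 billion) / 0.584 ≈ +$328.6 billion.
Net ΔY = k(ΔG − c·ΔT) = (+$550.88 billion) / 0.584 ≈ +$943 billion.

+$943 billion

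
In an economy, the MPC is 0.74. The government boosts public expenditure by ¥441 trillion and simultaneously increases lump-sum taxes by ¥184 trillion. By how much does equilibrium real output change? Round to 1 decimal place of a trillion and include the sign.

Expenditure multiplier = 1/(1 − MPC) = 1/(1 − 0.74) = 1/0.26 ≈ 3.846.
ΔG contributes k·ΔG = (+¥441 trillion) / 0.26 ≈ +¥1,696.2 trillion.
ΔT of +¥184 trillion changes first-round spending by −c·ΔT = −¥136.16 trillion, contributing k·(−c·ΔT) = (−¥136.16 trillion) / 0.26 ≈ −¥523.7 trillion.
Net ΔY = k(ΔG − c·ΔT) = (+¥304.84 trillion) / 0.26 ≈ +¥1,172.5 trillion.

+¥1,172.5 trillion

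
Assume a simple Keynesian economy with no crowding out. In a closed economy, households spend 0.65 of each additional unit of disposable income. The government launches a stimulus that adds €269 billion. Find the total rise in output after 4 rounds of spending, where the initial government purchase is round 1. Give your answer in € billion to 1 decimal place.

Round 1 adds ΔG = €269 billion; each later round is MPC = 0.65 times the previous.
After 4 rounds: 269 + 174.85 + 113.6525 + 73.874125 = ΔG·(1 − c^4)/(1 − c) = 269 × (1 − 0.17850625)/0.35 ≈ €631.4 billion.

€631.4 billion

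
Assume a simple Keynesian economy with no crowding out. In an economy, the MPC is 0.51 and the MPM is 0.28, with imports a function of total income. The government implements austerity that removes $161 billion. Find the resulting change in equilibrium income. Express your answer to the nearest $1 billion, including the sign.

Government-spending multiplier = 1/(1 − c + m) = 1/(1 − 0.51 + 0.28) = 1/0.77 ≈ 1.299.
ΔY = k × ΔG = (−$161 billion) / 0.77 ≈ −$209 billion.

−$209 billion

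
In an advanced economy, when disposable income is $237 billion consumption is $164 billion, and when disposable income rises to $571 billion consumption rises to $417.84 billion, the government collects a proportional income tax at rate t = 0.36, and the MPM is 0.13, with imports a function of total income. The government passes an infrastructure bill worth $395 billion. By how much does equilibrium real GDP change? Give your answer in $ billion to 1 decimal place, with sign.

+$613.7 billion

MPC = ΔC/ΔYd = (417.84 − 164)/(571 − 237) = 253.84/334 = 0.76.
Government-spending multiplier = 1/(1 − c(1−t) + m) = 1/(1 − 0.76×0.64 + 0.13) = 1/0.6436 ≈ 1.554.
ΔY = k × ΔG = (+$395 billion) / 0.6436 ≈ +$613.7 billion.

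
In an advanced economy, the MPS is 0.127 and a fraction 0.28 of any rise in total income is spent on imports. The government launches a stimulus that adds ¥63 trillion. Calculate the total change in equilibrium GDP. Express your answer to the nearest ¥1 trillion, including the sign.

+¥155 trillion

MPC = 1 − MPS = 1 − 0.127 = 0.873.
Spending multiplier = 1/(1 − c + m) = 1/(1 − 0.873 + 0.28) = 1/0.407 ≈ 2.457.
ΔY = k × ΔG = (+¥63 trillion) / 0.407 ≈ +¥155 trillion.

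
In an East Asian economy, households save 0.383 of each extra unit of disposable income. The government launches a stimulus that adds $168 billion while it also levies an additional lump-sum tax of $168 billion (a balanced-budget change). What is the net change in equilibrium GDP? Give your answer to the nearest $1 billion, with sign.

+$168 billion

MPC = 1 − MPS = 1 − 0.383 = 0.617.
Expenditure multiplier = 1/(1 − MPC) = 1/(1 − 0.617) = 1/0.383 ≈ 2.611.
ΔG contributes k·ΔG = (+$168 billion) / 0.383 ≈ +$438.6 billion.
ΔT of +$168 billion changes first-round spending by −c·ΔT = −$103.656 billion, contributing k·(−c·ΔT) = (−$103.656 billion) / 0.383 ≈ −$270.6 billion.
With ΔG = ΔT and no other leakages, the balanced-budget multiplier is 1, so ΔY = ΔG = +$168 billion.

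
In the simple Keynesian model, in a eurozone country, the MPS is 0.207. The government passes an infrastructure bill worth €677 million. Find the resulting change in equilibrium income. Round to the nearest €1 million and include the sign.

+€3,271 million

MPC = 1 − MPS = 1 − 0.207 = 0.793.
Government-spending multiplier = 1/(1 − MPC) = 1/(1 − 0.793) = 1/0.207 ≈ 4.831.
ΔY = k × ΔG = (+€677 million) / 0.207 ≈ +€3,271 million.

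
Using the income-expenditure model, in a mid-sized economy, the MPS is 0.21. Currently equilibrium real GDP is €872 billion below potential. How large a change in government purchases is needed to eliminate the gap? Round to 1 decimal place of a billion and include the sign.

+€183.1 billion

MPC = 1 − MPS = 1 − 0.21 = 0.79.
Spending multiplier = 1/(1 − MPC) = 1/(1 − 0.79) = 1/0.21 ≈ 4.762.
Need ΔY = +€872 billion, so ΔG = ΔY/k = (+€872 billion) × 0.21 ≈ +€183.1 billion.
The government should increase government purchases by €183.1 billion.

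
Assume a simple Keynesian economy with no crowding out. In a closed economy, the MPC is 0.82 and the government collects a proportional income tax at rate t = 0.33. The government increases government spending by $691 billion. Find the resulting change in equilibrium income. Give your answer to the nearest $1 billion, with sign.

+$1,534 billion

Government-spending multiplier = 1/(1 − c(1−t)) = 1/(1 − 0.82×0.67) = 1/0.4506 ≈ 2.219.
ΔY = k × ΔG = (+$691 billion) / 0.4506 ≈ +$1,534 billion.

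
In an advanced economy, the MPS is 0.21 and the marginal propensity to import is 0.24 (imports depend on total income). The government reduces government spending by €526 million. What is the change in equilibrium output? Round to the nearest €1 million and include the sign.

−€1,169 million

MPC = 1 − MPS = 1 − 0.21 = 0.79.
Expenditure multiplier = 1/(1 − c + m) = 1/(1 − 0.79 + 0.24) = 1/0.45 ≈ 2.222.
ΔY = k × ΔG = (−€526 million) / 0.45 ≈ −€1,169 million.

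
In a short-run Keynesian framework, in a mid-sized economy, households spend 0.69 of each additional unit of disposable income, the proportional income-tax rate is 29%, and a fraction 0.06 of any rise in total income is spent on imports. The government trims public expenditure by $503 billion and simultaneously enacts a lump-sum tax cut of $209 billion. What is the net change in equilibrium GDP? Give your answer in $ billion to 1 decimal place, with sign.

−$629.3 billion

Expenditure multiplier = 1/(1 − c(1−t) + m) = 1/(1 − 0.69×0.71 + 0.06) = 1/0.5701 ≈ 1.754.
ΔG contributes k·ΔG = (−$503 billion) / 0.5701 ≈ −$882.3 billion.
ΔT of −$209 billion changes first-round spending by −c·ΔT = +$144.21 billion, contributing k·(−c·ΔT) = (+$144.21 billion) / 0.5701 ≈ +$253 billion.
Net ΔY = k(ΔG − c·ΔT) = (−$358.79 billion) / 0.5701 ≈ −$629.3 billion.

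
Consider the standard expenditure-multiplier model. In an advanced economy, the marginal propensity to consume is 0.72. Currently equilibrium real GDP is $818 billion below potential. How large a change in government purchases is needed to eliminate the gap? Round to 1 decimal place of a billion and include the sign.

Spending multiplier = 1/(1 − MPC) = 1/(1 − 0.72) = 1/0.28 ≈ 3.571.
Need ΔY = +$818 billion, so ΔG = ΔY/k = (+$818 billion) × 0.28 ≈ +$229 billion.
The government should increase government purchases by $229 billion.

+$229.0 billion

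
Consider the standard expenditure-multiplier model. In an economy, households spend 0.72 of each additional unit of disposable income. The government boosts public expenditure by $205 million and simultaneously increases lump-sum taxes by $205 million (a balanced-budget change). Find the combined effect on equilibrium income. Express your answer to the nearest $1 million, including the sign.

Expenditure multiplier = 1/(1 − MPC) = 1/(1 − 0.72) = 1/0.28 ≈ 3.571.
ΔG contributes k·ΔG = (+$205 million) / 0.28 ≈ +$732.1 million.
ΔT of +$205 million changes first-round spending by −c·ΔT = −$147.6 million, contributing k·(−c·ΔT) = (−$147.6 million) / 0.28 ≈ −$527.1 million.
With ΔG = ΔT and no other leakages, the balanced-budget multiplier is 1, so ΔY = ΔG = +$205 million.

+$205 million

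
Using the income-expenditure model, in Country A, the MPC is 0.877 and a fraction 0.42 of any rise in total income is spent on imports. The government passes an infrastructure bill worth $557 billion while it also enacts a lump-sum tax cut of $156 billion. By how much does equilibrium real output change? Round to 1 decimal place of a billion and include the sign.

+$1,277.7 billion

Expenditure multiplier = 1/(1 − c + m) = 1/(1 − 0.877 + 0.42) = 1/0.543 ≈ 1.842.
ΔG contributes k·ΔG = (+$557 billion) / 0.543 ≈ +$1,025.8 billion.
ΔT of −$156 billion changes first-round spending by −c·ΔT = +$136.812 billion, contributing k·(−c·ΔT) = (+$136.812 billion) / 0.543 ≈ +$252 billion.
Net ΔY = k(ΔG − c·ΔT) = (+$693.812 billion) / 0.543 ≈ +$1,277.7 billion.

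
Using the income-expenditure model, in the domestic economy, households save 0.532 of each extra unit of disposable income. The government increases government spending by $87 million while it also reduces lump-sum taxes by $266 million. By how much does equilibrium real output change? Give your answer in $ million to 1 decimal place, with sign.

MPC = 1 − MPS = 1 − 0.532 = 0.468.
Expenditure multiplier = 1/(1 − MPC) = 1/(1 − 0.468) = 1/0.532 ≈ 1.88.
ΔG contributes k·ΔG = (+$87 million) / 0.532 ≈ +$163.5 million.
ΔT of −$266 million changes first-round spending by −c·ΔT = +$124.488 million, contributing k·(−c·ΔT) = (+$124.488 million) / 0.532 = +$234 million.
Net ΔY = k(ΔG − c·ΔT) = (+$211.488 million) / 0.532 ≈ +$397.5 million.

+$397.5 million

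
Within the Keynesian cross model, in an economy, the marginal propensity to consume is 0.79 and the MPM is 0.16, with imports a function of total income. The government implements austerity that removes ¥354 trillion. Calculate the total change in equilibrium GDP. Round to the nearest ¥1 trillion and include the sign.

Spending multiplier = 1/(1 − c + m) = 1/(1 − 0.79 + 0.16) = 1/0.37 ≈ 2.703.
ΔY = k × ΔG = (−¥354 trillion) / 0.37 ≈ −¥957 trillion.

−¥957 trillion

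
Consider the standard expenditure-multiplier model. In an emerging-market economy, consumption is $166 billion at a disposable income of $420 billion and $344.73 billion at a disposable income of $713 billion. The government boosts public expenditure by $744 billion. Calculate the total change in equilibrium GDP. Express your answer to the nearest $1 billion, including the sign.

+$1,908 billion

MPC = ΔC/ΔYd = (344.73 − 166)/(713 − 420) = 178.73/293 = 0.61.
Spending multiplier = 1/(1 − MPC) = 1/(1 − 0.61) = 1/0.39 ≈ 2.564.
ΔY = k × ΔG = (+$744 billion) / 0.39 ≈ +$1,908 billion.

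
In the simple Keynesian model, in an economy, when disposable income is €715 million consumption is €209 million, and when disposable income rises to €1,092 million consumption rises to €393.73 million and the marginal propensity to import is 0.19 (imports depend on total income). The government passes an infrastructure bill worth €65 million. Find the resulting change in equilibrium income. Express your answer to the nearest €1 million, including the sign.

+€93 million

MPC = ΔC/ΔYd = (393.73 − 209)/(1,092 − 715) = 184.73/377 = 0.49.
Spending multiplier = 1/(1 − c + m) = 1/(1 − 0.49 + 0.19) = 1/0.7 ≈ 1.429.
ΔY = k × ΔG = (+€65 million) / 0.7 ≈ +€93 million.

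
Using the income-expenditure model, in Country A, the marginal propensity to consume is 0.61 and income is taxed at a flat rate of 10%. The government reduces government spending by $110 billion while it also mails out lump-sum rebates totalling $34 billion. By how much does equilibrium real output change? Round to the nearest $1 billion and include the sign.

Expenditure multiplier = 1/(1 − c(1−t)) = 1/(1 − 0.61×0.9) = 1/0.451 ≈ 2.217.
ΔG contributes k·ΔG = (−$110 billion) / 0.451 ≈ −$243.9 billion.
ΔT of −$34 billion changes first-round spending by −c·ΔT = +$20.74 billion, contributing k·(−c·ΔT) = (+$20.74 billion) / 0.451 ≈ +$46 billion.
Net ΔY = k(ΔG − c·ΔT) = (−$89.26 billion) / 0.451 ≈ −$198 billion.

−$198 billion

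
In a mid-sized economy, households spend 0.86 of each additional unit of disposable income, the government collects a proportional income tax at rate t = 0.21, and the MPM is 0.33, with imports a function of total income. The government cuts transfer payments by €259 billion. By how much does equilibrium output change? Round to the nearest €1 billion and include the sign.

The transfer change shifts disposable income by −€259 billion, so first-round consumption changes by c·ΔTR = 0.86 × (−€259 billion) = −€222.74 billion.
Expenditure multiplier = 1/(1 − c(1−t) + m) = 1/(1 − 0.86×0.79 + 0.33) = 1/0.6506 ≈ 1.537.
The transfer multiplier is c × k ≈ 1.322, so ΔY = k × (c·ΔTR) = (−€222.74 billion) / 0.6506 ≈ −€342 billion.

−€342 billion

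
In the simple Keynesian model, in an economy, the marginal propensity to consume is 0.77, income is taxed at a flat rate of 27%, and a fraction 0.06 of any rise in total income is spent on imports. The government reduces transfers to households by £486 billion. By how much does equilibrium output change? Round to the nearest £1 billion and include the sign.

The transfer change shifts disposable income by −£486 billion, so first-round consumption changes by c·ΔTR = 0.77 × (−£486 billion) = −£374.22 billion.
Expenditure multiplier = 1/(1 − c(1−t) + m) = 1/(1 − 0.77×0.73 + 0.06) = 1/0.4979 ≈ 2.008.
The transfer multiplier is c × k ≈ 1.546, so ΔY = k × (c·ΔTR) = (−£374.22 billion) / 0.4979 ≈ −£752 billion.

−£752 billion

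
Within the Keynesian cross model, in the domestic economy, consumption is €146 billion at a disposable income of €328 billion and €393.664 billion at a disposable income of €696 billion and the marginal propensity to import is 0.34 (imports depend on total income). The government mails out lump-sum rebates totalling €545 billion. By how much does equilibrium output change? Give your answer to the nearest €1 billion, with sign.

+€550 billion

MPC = ΔC/ΔYd = (393.664 − 146)/(696 − 328) = 247.664/368 = 0.673.
A lump-sum tax change of −€545 billion shifts disposable income by +€545 billion; first-round consumption changes by −c × ΔT = −0.673 × (−€545 billion) = +€366.785 billion.
Expenditure multiplier = 1/(1 − c + m) = 1/(1 − 0.673 + 0.34) = 1/0.667 ≈ 1.499.
The tax multiplier is −c × k ≈ −1.009, so ΔY = k × (−c·ΔT) = (+€366.785 billion) / 0.667 ≈ +€550 billion.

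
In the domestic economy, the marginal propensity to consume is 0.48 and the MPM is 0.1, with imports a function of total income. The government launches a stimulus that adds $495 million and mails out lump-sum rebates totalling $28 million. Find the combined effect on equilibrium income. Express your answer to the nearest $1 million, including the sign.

+$820 million

Expenditure multiplier = 1/(1 − c + m) = 1/(1 − 0.48 + 0.1) = 1/0.62 ≈ 1.613.
ΔG contributes k·ΔG = (+$495 million) / 0.62 ≈ +$798.4 million.
ΔT of −$28 million changes first-round spending by −c·ΔT = +$13.44 million, contributing k·(−c·ΔT) = (+$13.44 million) / 0.62 ≈ +$21.7 million.
Net ΔY = k(ΔG − c·ΔT) = (+$508.44 million) / 0.62 ≈ +$820 million.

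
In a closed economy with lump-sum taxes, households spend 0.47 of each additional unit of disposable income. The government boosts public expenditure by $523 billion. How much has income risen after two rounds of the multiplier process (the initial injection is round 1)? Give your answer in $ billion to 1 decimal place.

$768.8 billion

Round 1 adds ΔG = $523 billion; each later round is MPC = 0.47 times the previous.
After 2 rounds: 523 + 245.81 = ΔG·(1 − c^2)/(1 − c) = 523 × (1 − 0.2209)/0.53 ≈ $768.8 billion.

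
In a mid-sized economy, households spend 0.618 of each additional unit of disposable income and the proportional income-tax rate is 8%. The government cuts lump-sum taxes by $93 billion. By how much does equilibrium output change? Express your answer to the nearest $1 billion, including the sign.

+$133 billion

A lump-sum tax change of −$93 billion shifts disposable income by +$93 billion; first-round consumption changes by −c × ΔT = −0.618 × (−$93 billion) = +$57.474 billion.
Expenditure multiplier = 1/(1 − c(1−t)) = 1/(1 − 0.618×0.92) = 1/0.43144 ≈ 2.318.
The tax multiplier is −c × k ≈ −1.432, so ΔY = k × (−c·ΔT) = (+$57.474 billion) / 0.43144 ≈ +$133 billion.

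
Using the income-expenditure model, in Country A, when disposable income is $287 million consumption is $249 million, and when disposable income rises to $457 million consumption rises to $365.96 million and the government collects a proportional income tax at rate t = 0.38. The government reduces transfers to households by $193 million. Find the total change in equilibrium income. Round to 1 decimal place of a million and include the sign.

MPC = ΔC/ΔYd = (365.96 − 249)/(457 − 287) = 116.96/170 = 0.688.
The transfer change shifts disposable income by −$193 million, so first-round consumption changes by c·ΔTR = 0.688 × (−$193 million) = −$132.784 million.
Expenditure multiplier = 1/(1 − c(1−t)) = 1/(1 − 0.688×0.62) = 1/0.57344 ≈ 1.744.
The transfer multiplier is c × k ≈ 1.2, so ΔY = k × (c·ΔTR) = (−$132.784 million) / 0.57344 ≈ −$231.6 million.

−$231.6 million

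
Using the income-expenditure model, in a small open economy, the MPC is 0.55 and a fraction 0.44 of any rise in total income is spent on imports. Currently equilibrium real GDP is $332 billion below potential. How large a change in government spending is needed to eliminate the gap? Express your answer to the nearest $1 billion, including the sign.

Spending multiplier = 1/(1 − c + m) = 1/(1 − 0.55 + 0.44) = 1/0.89 ≈ 1.124.
Need ΔY = +$332 billion, so ΔG = ΔY/k = (+$332 billion) × 0.89 ≈ +$295 billion.
The government should increase government spending by $295 billion.

+$295 billion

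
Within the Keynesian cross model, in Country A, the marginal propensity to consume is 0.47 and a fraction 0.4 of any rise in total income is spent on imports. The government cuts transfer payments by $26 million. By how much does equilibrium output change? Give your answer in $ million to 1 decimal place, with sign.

The transfer change shifts disposable income by −$26 million, so first-round consumption changes by c·ΔTR = 0.47 × (−$26 million) = −$12.22 million.
Expenditure multiplier = 1/(1 − c + m) = 1/(1 − 0.47 + 0.4) = 1/0.93 ≈ 1.075.
The transfer multiplier is c × k ≈ 0.505, so ΔY = k × (c·ΔTR) = (−$12.22 million) / 0.93 ≈ −$13.1 million.

−$13.1 million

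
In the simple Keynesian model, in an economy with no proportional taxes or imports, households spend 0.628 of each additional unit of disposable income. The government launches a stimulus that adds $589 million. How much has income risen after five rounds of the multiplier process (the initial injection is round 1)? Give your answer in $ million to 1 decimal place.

$1,428.7 million

Round 1 adds ΔG = $589 million; each later round is MPC = 0.628 times the previous.
After 5 rounds: 589 + 369.892 + 232.292176 + 145.879486528 + 91.612317539584 = ΔG·(1 − c^5)/(1 − c) = 589 × (1 − 0.097678328378368)/0.372 ≈ $1,428.7 million.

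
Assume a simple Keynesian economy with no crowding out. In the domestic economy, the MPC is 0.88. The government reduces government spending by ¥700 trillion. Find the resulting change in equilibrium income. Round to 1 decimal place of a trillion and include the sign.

Government-spending multiplier = 1/(1 − MPC) = 1/(1 − 0.88) = 1/0.12 ≈ 8.333.
ΔY = k × ΔG = (−¥700 trillion) / 0.12 ≈ −¥5,833.3 trillion.

−¥5,833.3 trillion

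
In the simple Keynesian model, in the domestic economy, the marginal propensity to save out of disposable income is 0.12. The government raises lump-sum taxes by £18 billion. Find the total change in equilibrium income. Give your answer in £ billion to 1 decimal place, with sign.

−£132.0 billion

MPC = 1 − MPS = 1 − 0.12 = 0.88.
A lump-sum tax change of +£18 billion shifts disposable income by −£18 billion; first-round consumption changes by −c × ΔT = −0.88 × (+£18 billion) = −£15.84 billion.
Expenditure multiplier = 1/(1 − MPC) = 1/(1 − 0.88) = 1/0.12 ≈ 8.333.
The tax multiplier is −c × k ≈ −7.333, so ΔY = k × (−c·ΔT) = (−£15.84 billion) / 0.12 = −£132 billion.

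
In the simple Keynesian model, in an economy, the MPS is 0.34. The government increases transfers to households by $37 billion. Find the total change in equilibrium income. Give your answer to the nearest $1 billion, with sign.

MPC = 1 − MPS = 1 − 0.34 = 0.66.
The transfer change shifts disposable income by +$37 billion, so first-round consumption changes by c·ΔTR = 0.66 × (+$37 billion) = +$24.42 billion.
Expenditure multiplier = 1/(1 − MPC) = 1/(1 − 0.66) = 1/0.34 ≈ 2.941.
The transfer multiplier is c × k ≈ 1.941, so ΔY = k × (c·ΔTR) = (+$24.42 billion) / 0.34 ≈ +$72 billion.

+$72 billion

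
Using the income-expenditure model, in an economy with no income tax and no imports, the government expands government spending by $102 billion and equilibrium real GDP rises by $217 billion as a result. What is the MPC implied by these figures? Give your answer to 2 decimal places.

0.53

Implied spending multiplier k = ΔY/ΔG = 217/102 ≈ 2.1275.
Since k = 1/(1 − MPC), MPC = 1 − 1/k = 1 − ΔG/ΔY = 1 − 102/217 ≈ 0.53.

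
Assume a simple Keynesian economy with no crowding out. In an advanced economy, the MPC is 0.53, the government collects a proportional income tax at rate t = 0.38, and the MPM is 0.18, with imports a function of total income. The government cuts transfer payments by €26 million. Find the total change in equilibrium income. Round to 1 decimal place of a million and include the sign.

−€16.2 million

The transfer change shifts disposable income by −€26 million, so first-round consumption changes by c·ΔTR = 0.53 × (−€26 million) = −€13.78 million.
Expenditure multiplier = 1/(1 − c(1−t) + m) = 1/(1 − 0.53×0.62 + 0.18) = 1/0.8514 ≈ 1.175.
The transfer multiplier is c × k ≈ 0.623, so ΔY = k × (c·ΔTR) = (−€13.78 million) / 0.8514 ≈ −€16.2 million.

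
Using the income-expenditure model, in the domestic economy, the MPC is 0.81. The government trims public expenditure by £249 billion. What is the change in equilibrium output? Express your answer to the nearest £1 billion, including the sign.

Expenditure multiplier = 1/(1 − MPC) = 1/(1 − 0.81) = 1/0.19 ≈ 5.263.
ΔY = k × ΔG = (−£249 billion) / 0.19 ≈ −£1,311 billion.

−£1,311 billion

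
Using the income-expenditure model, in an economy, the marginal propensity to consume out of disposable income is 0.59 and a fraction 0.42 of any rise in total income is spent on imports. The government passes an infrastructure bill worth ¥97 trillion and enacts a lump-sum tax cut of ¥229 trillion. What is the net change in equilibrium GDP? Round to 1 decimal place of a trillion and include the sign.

+¥279.7 trillion

Expenditure multiplier = 1/(1 − c + m) = 1/(1 − 0.59 + 0.42) = 1/0.83 ≈ 1.205.
ΔG contributes k·ΔG = (+¥97 trillion) / 0.83 ≈ +¥116.9 trillion.
ΔT of −¥229 trillion changes first-round spending by −c·ΔT = +¥135.11 trillion, contributing k·(−c·ΔT) = (+¥135.11 trillion) / 0.83 ≈ +¥162.8 trillion.
Net ΔY = k(ΔG − c·ΔT) = (+¥232.11 trillion) / 0.83 ≈ +¥279.7 trillion.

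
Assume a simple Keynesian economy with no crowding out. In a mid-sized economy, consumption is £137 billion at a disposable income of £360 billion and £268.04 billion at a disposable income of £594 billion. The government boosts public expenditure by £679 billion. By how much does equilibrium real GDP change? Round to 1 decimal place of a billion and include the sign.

MPC = ΔC/ΔYd = (268.04 − 137)/(594 − 360) = 131.04/234 = 0.56.
Expenditure multiplier = 1/(1 − MPC) = 1/(1 − 0.56) = 1/0.44 ≈ 2.273.
ΔY = k × ΔG = (+£679 billion) / 0.44 ≈ +£1,543.2 billion.

+£1,543.2 billion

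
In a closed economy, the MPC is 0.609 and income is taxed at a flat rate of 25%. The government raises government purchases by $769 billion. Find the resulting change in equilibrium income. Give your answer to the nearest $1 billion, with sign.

Government-spending multiplier = 1/(1 − c(1−t)) = 1/(1 − 0.609×0.75) = 1/0.54325 ≈ 1.841.
ΔY = k × ΔG = (+$769 billion) / 0.54325 ≈ +$1,416 billion.

+$1,416 billion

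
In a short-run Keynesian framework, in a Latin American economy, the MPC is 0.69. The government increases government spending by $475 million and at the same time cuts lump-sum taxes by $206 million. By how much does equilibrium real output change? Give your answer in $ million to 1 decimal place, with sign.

Expenditure multiplier = 1/(1 − MPC) = 1/(1 − 0.69) = 1/0.31 ≈ 3.226.
ΔG contributes k·ΔG = (+$475 million) / 0.31 ≈ +$1,532.3 million.
ΔT of −$206 million changes first-round spending by −c·ΔT = +$142.14 million, contributing k·(−c·ΔT) = (+$142.14 million) / 0.31 ≈ +$458.5 million.
Net ΔY = k(ΔG − c·ΔT) = (+$617.14 million) / 0.31 ≈ +$1,990.8 million.

+$1,990.8 million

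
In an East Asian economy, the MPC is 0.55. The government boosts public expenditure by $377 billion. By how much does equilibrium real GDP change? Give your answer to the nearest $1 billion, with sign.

+$838 billion

Government-spending multiplier = 1/(1 − MPC) = 1/(1 − 0.55) = 1/0.45 ≈ 2.222.
ΔY = k × ΔG = (+$377 billion) / 0.45 ≈ +$838 billion.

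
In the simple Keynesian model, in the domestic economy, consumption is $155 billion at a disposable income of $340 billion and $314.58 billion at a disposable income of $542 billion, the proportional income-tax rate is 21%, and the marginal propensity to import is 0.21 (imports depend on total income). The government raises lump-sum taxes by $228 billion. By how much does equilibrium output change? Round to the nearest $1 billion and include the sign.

−$307 billion

MPC = ΔC/ΔYd = (314.58 − 155)/(542 − 340) = 159.58/202 = 0.79.
A lump-sum tax change of +$228 billion shifts disposable income by −$228 billion; first-round consumption changes by −c × ΔT = −0.79 × (+$228 billion) = −$180.12 billion.
Expenditure multiplier = 1/(1 − c(1−t) + m) = 1/(1 − 0.79×0.79 + 0.21) = 1/0.5859 ≈ 1.707.
The tax multiplier is −c × k ≈ −1.348, so ΔY = k × (−c·ΔT) = (−$180.12 billion) / 0.5859 ≈ −$307 billion.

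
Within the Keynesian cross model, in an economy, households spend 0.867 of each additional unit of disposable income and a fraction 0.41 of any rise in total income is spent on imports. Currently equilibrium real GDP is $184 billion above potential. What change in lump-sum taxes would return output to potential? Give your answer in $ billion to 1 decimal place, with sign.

+$115.2 billion

Spending multiplier = 1/(1 − c + m) = 1/(1 − 0.867 + 0.41) = 1/0.543 ≈ 1.842.
Tax multiplier = −c·k = −0.867/0.543 ≈ −1.597. Need ΔY = −$184 billion, so ΔT = ΔY/(−c·k) = −(−$184 billion) × 0.543 / 0.867 ≈ +$115.2 billion.
The government should raise lump-sum taxes by $115.2 billion.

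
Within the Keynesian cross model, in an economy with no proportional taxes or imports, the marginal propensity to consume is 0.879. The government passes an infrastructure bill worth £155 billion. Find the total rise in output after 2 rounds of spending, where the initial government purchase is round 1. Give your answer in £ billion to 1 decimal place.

£291.2 billion

Round 1 adds ΔG = £155 billion; each later round is MPC = 0.879 times the previous.
After 2 rounds: 155 + 136.245 = ΔG·(1 − c^2)/(1 − c) = 155 × (1 − 0.772641)/0.121 ≈ £291.2 billion.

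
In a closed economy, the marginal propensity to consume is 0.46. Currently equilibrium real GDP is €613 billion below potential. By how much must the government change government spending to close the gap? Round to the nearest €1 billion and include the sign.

Spending multiplier = 1/(1 − MPC) = 1/(1 − 0.46) = 1/0.54 ≈ 1.852.
Need ΔY = +€613 billion, so ΔG = ΔY/k = (+€613 billion) × 0.54 ≈ +€331 billion.
The government should increase government spending by €331 billion.

+€331 billion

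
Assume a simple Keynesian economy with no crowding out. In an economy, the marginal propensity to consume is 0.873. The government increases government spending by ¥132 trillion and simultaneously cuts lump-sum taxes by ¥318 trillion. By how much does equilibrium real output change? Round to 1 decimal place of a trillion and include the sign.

Expenditure multiplier = 1/(1 − MPC) = 1/(1 − 0.873) = 1/0.127 ≈ 7.874.
ΔG contributes k·ΔG = (+¥132 trillion) / 0.127 ≈ +¥1,039.4 trillion.
ΔT of −¥318 trillion changes first-round spending by −c·ΔT = +¥277.614 trillion, contributing k·(−c·ΔT) = (+¥277.614 trillion) / 0.127 ≈ +¥2,185.9 trillion.
Net ΔY = k(ΔG − c·ΔT) = (+¥409.614 trillion) / 0.127 ≈ +¥3,225.3 trillion.

+¥3,225.3 trillion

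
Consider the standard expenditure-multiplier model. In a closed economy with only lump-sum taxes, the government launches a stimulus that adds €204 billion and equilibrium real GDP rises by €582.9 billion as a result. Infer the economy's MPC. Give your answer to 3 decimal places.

0.650

Implied spending multiplier k = ΔY/ΔG = 582.9/204 ≈ 2.8574.
Since k = 1/(1 − MPC), MPC = 1 − 1/k = 1 − ΔG/ΔY = 1 − 204/582.9 ≈ 0.650.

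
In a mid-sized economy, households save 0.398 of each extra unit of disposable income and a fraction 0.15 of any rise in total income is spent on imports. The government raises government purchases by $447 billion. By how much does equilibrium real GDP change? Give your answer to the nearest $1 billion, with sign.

MPC = 1 − MPS = 1 − 0.398 = 0.602.
Expenditure multiplier = 1/(1 − c + m) = 1/(1 − 0.602 + 0.15) = 1/0.548 ≈ 1.825.
ΔY = k × ΔG = (+$447 billion) / 0.548 ≈ +$816 billion.

+$816 billion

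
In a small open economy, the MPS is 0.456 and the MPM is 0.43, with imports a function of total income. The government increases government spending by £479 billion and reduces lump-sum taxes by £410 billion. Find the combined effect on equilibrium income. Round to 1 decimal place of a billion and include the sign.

+£792.4 billion

MPC = 1 − MPS = 1 − 0.456 = 0.544.
Expenditure multiplier = 1/(1 − c + m) = 1/(1 − 0.544 + 0.43) = 1/0.886 ≈ 1.129.
ΔG contributes k·ΔG = (+£479 billion) / 0.886 ≈ +£540.6 billion.
ΔT of −£410 billion changes first-round spending by −c·ΔT = +£223.04 billion, contributing k·(−c·ΔT) = (+£223.04 billion) / 0.886 ≈ +£251.7 billion.
Net ΔY = k(ΔG − c·ΔT) = (+£702.04 billion) / 0.886 ≈ +£792.4 billion.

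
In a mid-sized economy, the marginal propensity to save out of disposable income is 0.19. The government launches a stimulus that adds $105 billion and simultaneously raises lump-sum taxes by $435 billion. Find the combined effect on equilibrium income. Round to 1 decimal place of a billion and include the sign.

−$1,301.8 billion

MPC = 1 − MPS = 1 − 0.19 = 0.81.
Expenditure multiplier = 1/(1 − MPC) = 1/(1 − 0.81) = 1/0.19 ≈ 5.263.
ΔG contributes k·ΔG = (+$105 billion) / 0.19 ≈ +$552.6 billion.
ΔT of +$435 billion changes first-round spending by −c·ΔT = −$352.35 billion, contributing k·(−c·ΔT) = (−$352.35 billion) / 0.19 ≈ −$1,854.5 billion.
Net ΔY = k(ΔG − c·ΔT) = (−$247.35 billion) / 0.19 ≈ −$1,301.8 billion.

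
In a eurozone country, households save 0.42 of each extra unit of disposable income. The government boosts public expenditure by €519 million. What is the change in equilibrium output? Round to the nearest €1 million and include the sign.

+€1,236 million

MPC = 1 − MPS = 1 − 0.42 = 0.58.
Government-spending multiplier = 1/(1 − MPC) = 1/(1 − 0.58) = 1/0.42 ≈ 2.381.
ΔY = k × ΔG = (+€519 million) / 0.42 ≈ +€1,236 million.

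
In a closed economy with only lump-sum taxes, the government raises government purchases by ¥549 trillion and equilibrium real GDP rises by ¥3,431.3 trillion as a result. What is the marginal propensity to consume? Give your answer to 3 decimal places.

0.840

Implied spending multiplier k = ΔY/ΔG = 3,431.3/549 ≈ 6.2501.
Since k = 1/(1 − MPC), MPC = 1 − 1/k = 1 − ΔG/ΔY = 1 − 549/3,431.3 ≈ 0.840.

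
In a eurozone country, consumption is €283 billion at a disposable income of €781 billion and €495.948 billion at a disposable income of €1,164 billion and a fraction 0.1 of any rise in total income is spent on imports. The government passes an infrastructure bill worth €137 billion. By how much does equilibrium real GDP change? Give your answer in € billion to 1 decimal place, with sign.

+€251.8 billion

MPC = ΔC/ΔYd = (495.948 − 283)/(1,164 − 781) = 212.948/383 = 0.556.
Spending multiplier = 1/(1 − c + m) = 1/(1 − 0.556 + 0.1) = 1/0.544 ≈ 1.838.
ΔY = k × ΔG = (+€137 billion) / 0.544 ≈ +€251.8 billion.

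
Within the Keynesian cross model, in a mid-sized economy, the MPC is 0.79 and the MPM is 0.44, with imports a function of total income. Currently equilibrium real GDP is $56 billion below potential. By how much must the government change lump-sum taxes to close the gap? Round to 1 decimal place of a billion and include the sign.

−$46.1 billion

Spending multiplier = 1/(1 − c + m) = 1/(1 − 0.79 + 0.44) = 1/0.65 ≈ 1.538.
Tax multiplier = −c·k = −0.79/0.65 ≈ −1.215. Need ΔY = +$56 billion, so ΔT = ΔY/(−c·k) = −(+$56 billion) × 0.65 / 0.79 ≈ −$46.1 billion.
The government should cut lump-sum taxes by $46.1 billion.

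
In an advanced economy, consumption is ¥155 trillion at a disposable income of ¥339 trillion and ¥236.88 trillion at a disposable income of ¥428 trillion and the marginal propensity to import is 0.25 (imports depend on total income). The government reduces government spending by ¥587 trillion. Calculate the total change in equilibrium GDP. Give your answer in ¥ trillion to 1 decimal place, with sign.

MPC = ΔC/ΔYd = (236.88 − 155)/(428 − 339) = 81.88/89 = 0.92.
Spending multiplier = 1/(1 − c + m) = 1/(1 − 0.92 + 0.25) = 1/0.33 ≈ 3.03.
ΔY = k × ΔG = (−¥587 trillion) / 0.33 ≈ −¥1,778.8 trillion.

−¥1,778.8 trillion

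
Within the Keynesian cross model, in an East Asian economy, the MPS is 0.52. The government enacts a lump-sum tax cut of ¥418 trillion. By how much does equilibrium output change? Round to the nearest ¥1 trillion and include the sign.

+¥386 trillion

MPC = 1 − MPS = 1 − 0.52 = 0.48.
A lump-sum tax change of −¥418 trillion shifts disposable income by +¥418 trillion; first-round consumption changes by −c × ΔT = −0.48 × (−¥418 trillion) = +¥200.64 trillion.
Expenditure multiplier = 1/(1 − MPC) = 1/(1 − 0.48) = 1/0.52 ≈ 1.923.
The tax multiplier is −c × k ≈ −0.923, so ΔY = k × (−c·ΔT) = (+¥200.64 trillion) / 0.52 ≈ +¥386 trillion.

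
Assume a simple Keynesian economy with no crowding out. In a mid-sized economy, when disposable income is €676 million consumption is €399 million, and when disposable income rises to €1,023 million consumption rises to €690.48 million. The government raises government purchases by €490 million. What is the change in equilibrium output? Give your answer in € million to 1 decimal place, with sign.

MPC = ΔC/ΔYd = (690.48 − 399)/(1,023 − 676) = 291.48/347 = 0.84.
Spending multiplier = 1/(1 − MPC) = 1/(1 − 0.84) = 1/0.16 = 6.25.
ΔY = k × ΔG = (+€490 million) / 0.16 = +€3,062.5 million.

+€3,062.5 million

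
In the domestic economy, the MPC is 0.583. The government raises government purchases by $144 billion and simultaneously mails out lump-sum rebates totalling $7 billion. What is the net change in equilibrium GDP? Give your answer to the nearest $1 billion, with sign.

+$355 billion

Expenditure multiplier = 1/(1 − MPC) = 1/(1 − 0.583) = 1/0.417 ≈ 2.398.
ΔG contributes k·ΔG = (+$144 billion) / 0.417 ≈ +$345.3 billion.
ΔT of −$7 billion changes first-round spending by −c·ΔT = +$4.081 billion, contributing k·(−c·ΔT) = (+$4.081 billion) / 0.417 ≈ +$9.8 billion.
Net ΔY = k(ΔG − c·ΔT) = (+$148.081 billion) / 0.417 ≈ +$355 billion.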